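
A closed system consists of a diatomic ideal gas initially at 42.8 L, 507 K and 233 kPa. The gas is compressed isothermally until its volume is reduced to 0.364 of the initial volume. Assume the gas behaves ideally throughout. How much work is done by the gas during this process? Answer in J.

-10100 J

n = P₁V₁/(RT₁) = 233×42.8/(8.314×507) = 2.37 mol.
Isothermal: T stays 507 K; PV = const ⇒ V₂ = 15.6 L, P₂ = 640 kPa.
W = nRT ln(V₂/V₁) = 2.37×8.314×507×ln(0.364) = -10100 J.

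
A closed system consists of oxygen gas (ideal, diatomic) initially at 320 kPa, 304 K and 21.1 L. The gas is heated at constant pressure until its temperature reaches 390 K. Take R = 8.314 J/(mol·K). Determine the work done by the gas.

n = P₁V₁/(RT₁) = 320×21.1/(8.314×304) = 2.67 mol.
Isobaric: P stays 320 kPa; V/T = const ⇒ T₂ = 390 K, V₂ = 27.1 L.
W = PΔV = 320×(27.1−21.1) kPa·L = 1910 J.

1910 J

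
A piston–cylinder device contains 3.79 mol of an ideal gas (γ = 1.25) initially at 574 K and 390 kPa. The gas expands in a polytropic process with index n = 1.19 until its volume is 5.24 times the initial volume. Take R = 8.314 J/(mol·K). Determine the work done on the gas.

-25700 J

V₁ = nRT₁/P₁ = 3.79×8.314×574/390 = 46.4 L.
Polytropic n=1.19: T₂ = T₁(V₁/V₂)^(n−1) = 574×(0.191)^0.19 = 419 K; P₂ = P₁(V₁/V₂)^n = 54.3 kPa.
W = (P₁V₁−P₂V₂)/(n−1) = (390×46.4−54.3×243)/0.19 = 25700 J.
Work done on the gas = −W_by = -25700 J.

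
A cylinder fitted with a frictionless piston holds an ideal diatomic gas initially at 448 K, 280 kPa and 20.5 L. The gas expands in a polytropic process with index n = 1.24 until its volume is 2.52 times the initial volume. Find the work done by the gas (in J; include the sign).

4760 J

n = P₁V₁/(RT₁) = 280×20.5/(8.314×448) = 1.54 mol.
Polytropic n=1.24: T₂ = T₁(V₁/V₂)^(n−1) = 448×(0.397)^0.24 = 359 K; P₂ = P₁(V₁/V₂)^n = 89.0 kPa.
W = (P₁V₁−P₂V₂)/(n−1) = (280×20.5−89.0×51.7)/0.24 = 4760 J.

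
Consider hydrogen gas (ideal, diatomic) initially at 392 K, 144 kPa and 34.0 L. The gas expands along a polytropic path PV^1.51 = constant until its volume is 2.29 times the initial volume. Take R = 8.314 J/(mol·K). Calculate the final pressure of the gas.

41.2 kPa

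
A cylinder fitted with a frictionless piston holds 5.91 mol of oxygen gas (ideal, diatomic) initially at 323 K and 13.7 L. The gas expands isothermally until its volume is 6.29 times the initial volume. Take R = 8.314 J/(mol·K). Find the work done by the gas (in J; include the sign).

P₁ = nRT₁/V₁ = 5.91×8.314×323/13.7 = 1160 kPa.
Isothermal: T stays 323 K; PV = const ⇒ V₂ = 86.2 L, P₂ = 184 kPa.
W = nRT ln(V₂/V₁) = 5.91×8.314×323×ln(6.29) = 29200 J.

29200 J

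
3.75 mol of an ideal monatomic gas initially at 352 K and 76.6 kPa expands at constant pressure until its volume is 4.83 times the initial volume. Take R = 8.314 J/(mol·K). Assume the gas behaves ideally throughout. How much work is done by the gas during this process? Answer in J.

V₁ = nRT₁/P₁ = 3.75×8.314×352/76.6 = 143 L.
Isobaric: P stays 76.6 kPa; V/T = const ⇒ T₂ = 1700 K, V₂ = 692 L.
W = PΔV = 76.6×(692−143) kPa·L = 42000 J.

42000 J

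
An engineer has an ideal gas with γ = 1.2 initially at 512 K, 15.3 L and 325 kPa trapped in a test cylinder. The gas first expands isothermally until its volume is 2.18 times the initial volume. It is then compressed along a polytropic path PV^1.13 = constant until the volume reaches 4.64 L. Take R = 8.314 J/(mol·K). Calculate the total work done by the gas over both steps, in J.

n = P₁V₁/(RT₁) = 325×15.3/(8.314×512) = 1.17 mol.
Step 1 — Isothermal: T stays 512 K; PV = const ⇒ V₂ = 33.4 L, P₂ = 149 kPa.
ΔU = 0 (ideal gas, T constant).
W = nRT ln(V₂/V₁) = 1.17×8.314×512×ln(2.18) = 3880 J.
Q = ΔU + W = 3880 J.
State after step 1: P = 149 kPa, V = 33.4 L, T = 512 K.
Step 2 — Polytropic n=1.13: T₂ = T₁(V₁/V₂)^(n−1) = 512×(7.19)^0.13 = 662 K; P₂ = P₁(V₁/V₂)^n = 1380 kPa.
W = (P₁V₁−P₂V₂)/(n−1) = (149×33.4−1380×4.64)/0.13 = -11200 J.
ΔU = nCvΔT = 1.17×41.6×(662−512) = 7270 J.
Q = ΔU + W = -3910 J.
Net over both steps: W = -7310 J, Q = -37.9 J, ΔU = 7270 J.

-7310 J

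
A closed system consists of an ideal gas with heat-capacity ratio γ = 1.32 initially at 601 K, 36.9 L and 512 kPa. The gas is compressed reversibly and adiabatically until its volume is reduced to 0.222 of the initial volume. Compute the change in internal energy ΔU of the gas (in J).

n = P₁V₁/(RT₁) = 512×36.9/(8.314×601) = 3.78 mol.
Adiabatic: TV^(γ−1) = const ⇒ T₂ = 601×(4.50)^0.320 = 973 K; PV^γ = const ⇒ P₂ = 3730 kPa.
For an ideal gas ΔU = nCvΔT with Cv = R/(γ−1) = 26.0 J/(mol·K).
ΔU = 3.78×26.0×(973−601) = 36500 J.

36500 J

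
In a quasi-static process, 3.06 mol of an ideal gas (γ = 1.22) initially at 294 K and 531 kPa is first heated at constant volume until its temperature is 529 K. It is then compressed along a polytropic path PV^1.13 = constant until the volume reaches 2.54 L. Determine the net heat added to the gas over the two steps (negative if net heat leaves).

V₁ = nRT₁/P₁ = 3.06×8.314×294/531 = 14.1 L.
Step 1 — Isochoric: V stays 14.1 L; P/T = const ⇒ T₂ = 529 K, P₂ = 955 kPa.
W = 0 (no volume change).
ΔU = nCvΔT = 3.06×37.8×(529−294) = 27200 J.
Q = ΔU = 27200 J.
State after step 1: P = 955 kPa, V = 14.1 L, T = 529 K.
Step 2 — Polytropic n=1.13: T₂ = T₁(V₁/V₂)^(n−1) = 529×(5.55)^0.13 = 661 K; P₂ = P₁(V₁/V₂)^n = 6620 kPa.
W = (P₁V₁−P₂V₂)/(n−1) = (955×14.1−6620×2.54)/0.13 = -25800 J.
ΔU = nCvΔT = 3.06×37.8×(661−529) = 15300 J.
Q = ΔU + W = -10600 J.
Net over both steps: W = -25800 J, Q = 16600 J, ΔU = 42400 J.

16600 J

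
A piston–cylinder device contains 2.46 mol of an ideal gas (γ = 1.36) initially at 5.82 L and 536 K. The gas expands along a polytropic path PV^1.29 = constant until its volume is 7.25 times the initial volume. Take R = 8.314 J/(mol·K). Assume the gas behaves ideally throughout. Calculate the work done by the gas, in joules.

P₁ = nRT₁/V₁ = 2.46×8.314×536/5.82 = 1880 kPa.
Polytropic n=1.29: T₂ = T₁(V₁/V₂)^(n−1) = 536×(0.138)^0.29 = 302 K; P₂ = P₁(V₁/V₂)^n = 146 kPa.
W = (P₁V₁−P₂V₂)/(n−1) = (1880×5.82−146×42.2)/0.29 = 16500 J.

16500 J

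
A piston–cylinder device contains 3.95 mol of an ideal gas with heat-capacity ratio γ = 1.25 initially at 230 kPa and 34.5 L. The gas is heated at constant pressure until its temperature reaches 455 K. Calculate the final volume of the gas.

65.0 L

T₁ = P₁V₁/(nR) = 230×34.5/(3.95×8.314) = 242 K.
Isobaric: P stays 230 kPa; V/T = const ⇒ T₂ = 455 K, V₂ = 65.0 L.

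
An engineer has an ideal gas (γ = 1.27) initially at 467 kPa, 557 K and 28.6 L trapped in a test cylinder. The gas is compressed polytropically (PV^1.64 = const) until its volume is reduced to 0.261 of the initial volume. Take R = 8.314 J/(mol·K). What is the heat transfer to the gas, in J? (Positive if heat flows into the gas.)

39000 J

n = P₁V₁/(RT₁) = 467×28.6/(8.314×557) = 2.88 mol.
Polytropic n=1.64: T₂ = T₁(V₁/V₂)^(n−1) = 557×(3.83)^0.64 = 1320 K; P₂ = P₁(V₁/V₂)^n = 4230 kPa.
W = (P₁V₁−P₂V₂)/(n−1) = (467×28.6−4230×7.46)/0.64 = -28400 J.
ΔU = nCvΔT = 2.88×30.8×(1320−557) = 67400 J.
Q = ΔU + W = 39000 J.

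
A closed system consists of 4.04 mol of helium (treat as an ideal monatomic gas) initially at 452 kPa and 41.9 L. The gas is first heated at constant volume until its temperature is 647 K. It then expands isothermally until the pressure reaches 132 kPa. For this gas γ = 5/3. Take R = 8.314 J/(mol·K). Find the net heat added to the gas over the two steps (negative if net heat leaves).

33900 J

T₁ = P₁V₁/(nR) = 452×41.9/(4.04×8.314) = 564 K.
Step 1 — Isochoric: V stays 41.9 L; P/T = const ⇒ T₂ = 647 K, P₂ = 519 kPa.
W = 0 (no volume change).
ΔU = nCvΔT = 4.04×12.5×(647−564) = 4190 J.
Q = ΔU = 4190 J.
State after step 1: P = 519 kPa, V = 41.9 L, T = 647 K.
Step 2 — Isothermal: T stays 647 K; PV = const ⇒ V₂ = 165 L, P₂ = 132 kPa.
ΔU = 0 (ideal gas, T constant).
W = nRT ln(V₂/V₁) = 4.04×8.314×647×ln(3.93) = 29700 J.
Q = ΔU + W = 29700 J.
Net over both steps: W = 29700 J, Q = 33900 J, ΔU = 4190 J.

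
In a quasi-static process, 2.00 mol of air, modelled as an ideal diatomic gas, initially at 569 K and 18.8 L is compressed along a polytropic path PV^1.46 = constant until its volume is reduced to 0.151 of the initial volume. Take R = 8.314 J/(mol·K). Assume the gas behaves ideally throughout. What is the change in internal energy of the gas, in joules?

32800 J

P₁ = nRT₁/V₁ = 2.00×8.314×569/18.8 = 503 kPa.
Polytropic n=1.46: T₂ = T₁(V₁/V₂)^(n−1) = 569×(6.62)^0.46 = 1360 K; P₂ = P₁(V₁/V₂)^n = 7950 kPa.
For an ideal gas ΔU = nCvΔT with Cv = (5/2)R = 20.8 J/(mol·K).
ΔU = 2.00×20.8×(1360−569) = 32800 J.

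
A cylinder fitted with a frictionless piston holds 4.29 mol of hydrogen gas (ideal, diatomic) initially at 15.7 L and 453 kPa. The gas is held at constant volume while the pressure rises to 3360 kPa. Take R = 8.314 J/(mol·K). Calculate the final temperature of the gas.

T₁ = P₁V₁/(nR) = 453×15.7/(4.29×8.314) = 199 K.
Isochoric: V stays 15.7 L; P/T = const ⇒ T₂ = 1480 K, P₂ = 3360 kPa.

1480 K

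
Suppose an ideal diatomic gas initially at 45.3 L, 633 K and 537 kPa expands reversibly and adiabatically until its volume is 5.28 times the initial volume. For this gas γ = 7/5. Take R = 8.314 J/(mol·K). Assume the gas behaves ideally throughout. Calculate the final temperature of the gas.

Adiabatic: TV^(γ−1) = const ⇒ T₂ = 633×(0.189)^0.400 = 325 K; PV^γ = const ⇒ P₂ = 52.3 kPa.

325 K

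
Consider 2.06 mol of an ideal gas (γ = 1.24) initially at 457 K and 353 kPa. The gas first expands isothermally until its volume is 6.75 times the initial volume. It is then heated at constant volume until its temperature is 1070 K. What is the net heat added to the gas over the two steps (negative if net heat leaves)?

58700 J

V₁ = nRT₁/P₁ = 2.06×8.314×457/353 = 22.2 L.
Step 1 — Isothermal: T stays 457 K; PV = const ⇒ V₂ = 150 L, P₂ = 52.3 kPa.
ΔU = 0 (ideal gas, T constant).
W = nRT ln(V₂/V₁) = 2.06×8.314×457×ln(6.75) = 14900 J.
Q = ΔU + W = 14900 J.
State after step 1: P = 52.3 kPa, V = 150 L, T = 457 K.
Step 2 — Isochoric: V stays 150 L; P/T = const ⇒ T₂ = 1070 K, P₂ = 122 kPa.
W = 0 (no volume change).
ΔU = nCvΔT = 2.06×34.6×(1070−457) = 43700 J.
Q = ΔU = 43700 J.
Net over both steps: W = 14900 J, Q = 58700 J, ΔU = 43700 J.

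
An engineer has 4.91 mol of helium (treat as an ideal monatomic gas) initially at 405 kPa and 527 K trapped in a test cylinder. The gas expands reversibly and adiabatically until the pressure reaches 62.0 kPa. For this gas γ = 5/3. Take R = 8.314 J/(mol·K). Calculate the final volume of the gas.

V₁ = nRT₁/P₁ = 4.91×8.314×527/405 = 53.1 L.
Adiabatic: T₂/T₁ = (P₂/P₁)^((γ−1)/γ) ⇒ T₂ = 527×(0.153)^0.400 = 249 K; V₂ = 164 L.

164 L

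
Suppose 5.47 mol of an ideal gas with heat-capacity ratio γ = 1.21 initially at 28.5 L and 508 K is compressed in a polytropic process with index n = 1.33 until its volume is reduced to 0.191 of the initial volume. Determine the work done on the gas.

P₁ = nRT₁/V₁ = 5.47×8.314×508/28.5 = 811 kPa.
Polytropic n=1.33: T₂ = T₁(V₁/V₂)^(n−1) = 508×(5.24)^0.33 = 877 K; P₂ = P₁(V₁/V₂)^n = 7330 kPa.
W = (P₁V₁−P₂V₂)/(n−1) = (811×28.5−7330×5.44)/0.33 = -50900 J.
Work done on the gas = −W_by = 50900 J.

50900 J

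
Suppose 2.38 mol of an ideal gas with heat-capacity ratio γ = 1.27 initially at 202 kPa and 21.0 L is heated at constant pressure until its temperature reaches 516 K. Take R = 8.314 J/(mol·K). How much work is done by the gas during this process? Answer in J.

5970 J

T₁ = P₁V₁/(nR) = 202×21.0/(2.38×8.314) = 214 K.
Isobaric: P stays 202 kPa; V/T = const ⇒ T₂ = 516 K, V₂ = 50.5 L.
W = PΔV = 202×(50.5−21.0) kPa·L = 5970 J.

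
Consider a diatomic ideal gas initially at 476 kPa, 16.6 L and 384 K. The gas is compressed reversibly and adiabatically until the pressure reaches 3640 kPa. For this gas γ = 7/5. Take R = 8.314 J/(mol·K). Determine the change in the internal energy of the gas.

15600 J

n = P₁V₁/(RT₁) = 476×16.6/(8.314×384) = 2.47 mol.
Adiabatic: T₂/T₁ = (P₂/P₁)^((γ−1)/γ) ⇒ T₂ = 384×(7.65)^0.286 = 687 K; V₂ = 3.88 L.
For an ideal gas ΔU = nCvΔT with Cv = (5/2)R = 20.8 J/(mol·K).
ΔU = 2.47×20.8×(687−384) = 15600 J.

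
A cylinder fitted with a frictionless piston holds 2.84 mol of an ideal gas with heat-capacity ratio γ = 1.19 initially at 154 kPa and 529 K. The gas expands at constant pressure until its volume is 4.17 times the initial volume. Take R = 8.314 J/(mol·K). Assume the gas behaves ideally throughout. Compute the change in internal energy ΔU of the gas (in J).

V₁ = nRT₁/P₁ = 2.84×8.314×529/154 = 81.1 L.
Isobaric: P stays 154 kPa; V/T = const ⇒ T₂ = 2210 K, V₂ = 338 L.
For an ideal gas ΔU = nCvΔT with Cv = R/(γ−1) = 43.8 J/(mol·K).
ΔU = 2.84×43.8×(2210−529) = 208000 J.

208000 J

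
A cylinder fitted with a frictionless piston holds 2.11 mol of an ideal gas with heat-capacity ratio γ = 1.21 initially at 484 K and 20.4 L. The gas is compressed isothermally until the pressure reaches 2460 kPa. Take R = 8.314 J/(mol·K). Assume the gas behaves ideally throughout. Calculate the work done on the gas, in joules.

15100 J

P₁ = nRT₁/V₁ = 2.11×8.314×484/20.4 = 416 kPa.
Isothermal: T stays 484 K; PV = const ⇒ V₂ = 3.45 L, P₂ = 2460 kPa.
W = nRT ln(V₂/V₁) = 2.11×8.314×484×ln(0.169) = -15100 J.
Work done on the gas = −W_by = 15100 J.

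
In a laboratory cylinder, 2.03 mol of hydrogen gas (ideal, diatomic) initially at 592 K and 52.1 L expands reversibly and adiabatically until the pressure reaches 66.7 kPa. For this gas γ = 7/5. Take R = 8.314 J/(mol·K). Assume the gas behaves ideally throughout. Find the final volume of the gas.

111 L

P₁ = nRT₁/V₁ = 2.03×8.314×592/52.1 = 192 kPa.
Adiabatic: T₂/T₁ = (P₂/P₁)^((γ−1)/γ) ⇒ T₂ = 592×(0.348)^0.286 = 438 K; V₂ = 111 L.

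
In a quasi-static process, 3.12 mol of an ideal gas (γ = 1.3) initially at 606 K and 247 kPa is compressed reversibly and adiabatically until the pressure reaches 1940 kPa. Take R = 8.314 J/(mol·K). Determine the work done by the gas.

-31900 J

V₁ = nRT₁/P₁ = 3.12×8.314×606/247 = 63.6 L.
Adiabatic: T₂/T₁ = (P₂/P₁)^((γ−1)/γ) ⇒ T₂ = 606×(7.85)^0.231 = 975 K; V₂ = 13.0 L.
ΔU = nCvΔT = 3.12×27.7×(975−606) = 31900 J.
Q = 0 for an adiabatic process, so W = −ΔU = -31900 J.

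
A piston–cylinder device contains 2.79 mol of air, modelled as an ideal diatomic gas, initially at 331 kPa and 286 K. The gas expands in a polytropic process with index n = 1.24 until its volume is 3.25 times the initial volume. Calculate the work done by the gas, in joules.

V₁ = nRT₁/P₁ = 2.79×8.314×286/331 = 20.0 L.
Polytropic n=1.24: T₂ = T₁(V₁/V₂)^(n−1) = 286×(0.308)^0.24 = 216 K; P₂ = P₁(V₁/V₂)^n = 76.8 kPa.
W = (P₁V₁−P₂V₂)/(n−1) = (331×20.0−76.8×65.1)/0.24 = 6810 J.

6810 J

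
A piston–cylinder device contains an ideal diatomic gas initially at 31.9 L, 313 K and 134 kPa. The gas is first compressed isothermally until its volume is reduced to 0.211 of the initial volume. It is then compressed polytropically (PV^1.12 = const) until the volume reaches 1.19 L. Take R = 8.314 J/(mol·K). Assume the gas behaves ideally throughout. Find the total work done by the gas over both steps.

-14900 J

n = P₁V₁/(RT₁) = 134×31.9/(8.314×313) = 1.64 mol.
Step 1 — Isothermal: T stays 313 K; PV = const ⇒ V₂ = 6.73 L, P₂ = 635 kPa.
ΔU = 0 (ideal gas, T constant).
W = nRT ln(V₂/V₁) = 1.64×8.314×313×ln(0.211) = -6650 J.
Q = ΔU + W = -6650 J.
State after step 1: P = 635 kPa, V = 6.73 L, T = 313 K.
Step 2 — Polytropic n=1.12: T₂ = T₁(V₁/V₂)^(n−1) = 313×(5.66)^0.12 = 385 K; P₂ = P₁(V₁/V₂)^n = 4420 kPa.
W = (P₁V₁−P₂V₂)/(n−1) = (635×6.73−4420×1.19)/0.12 = -8230 J.
ΔU = nCvΔT = 1.64×20.8×(385−313) = 2470 J.
Q = ΔU + W = -5760 J.
Net over both steps: W = -14900 J, Q = -12400 J, ΔU = 2470 J.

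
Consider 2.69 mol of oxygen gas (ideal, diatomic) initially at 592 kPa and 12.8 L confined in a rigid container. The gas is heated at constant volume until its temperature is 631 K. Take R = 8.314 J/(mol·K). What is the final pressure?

T₁ = P₁V₁/(nR) = 592×12.8/(2.69×8.314) = 339 K.
Isochoric: V stays 12.8 L; P/T = const ⇒ T₂ = 631 K, P₂ = 1100 kPa.

1100 kPa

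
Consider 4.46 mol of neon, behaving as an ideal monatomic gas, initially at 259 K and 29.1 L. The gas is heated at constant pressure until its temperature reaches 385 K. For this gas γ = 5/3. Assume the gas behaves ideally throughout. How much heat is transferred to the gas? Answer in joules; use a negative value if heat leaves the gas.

P₁ = nRT₁/V₁ = 4.46×8.314×259/29.1 = 330 kPa.
Isobaric: P stays 330 kPa; V/T = const ⇒ T₂ = 385 K, V₂ = 43.3 L.
W = PΔV = 330×(43.3−29.1) kPa·L = 4670 J.
ΔU = nCvΔT = 4.46×12.5×(385−259) = 7010 J.
Q = ΔU + W = nCpΔT = 11700 J.

11700 J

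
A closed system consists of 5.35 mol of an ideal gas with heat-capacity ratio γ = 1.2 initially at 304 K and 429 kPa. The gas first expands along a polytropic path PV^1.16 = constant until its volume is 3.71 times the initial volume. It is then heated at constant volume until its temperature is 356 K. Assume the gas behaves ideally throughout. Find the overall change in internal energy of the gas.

V₁ = nRT₁/P₁ = 5.35×8.314×304/429 = 31.5 L.
Step 1 — Polytropic n=1.16: T₂ = T₁(V₁/V₂)^(n−1) = 304×(0.270)^0.16 = 246 K; P₂ = P₁(V₁/V₂)^n = 93.8 kPa.
W = (P₁V₁−P₂V₂)/(n−1) = (429×31.5−93.8×117)/0.16 = 16000 J.
ΔU = nCvΔT = 5.35×41.6×(246−304) = -12800 J.
Q = ΔU + W = 3200 J.
State after step 1: P = 93.8 kPa, V = 117 L, T = 246 K.
Step 2 — Isochoric: V stays 117 L; P/T = const ⇒ T₂ = 356 K, P₂ = 135 kPa.
W = 0 (no volume change).
ΔU = nCvΔT = 5.35×41.6×(356−246) = 24400 J.
Q = ΔU = 24400 J.
Net over both steps: W = 16000 J, Q = 27600 J, ΔU = 11600 J.

11600 J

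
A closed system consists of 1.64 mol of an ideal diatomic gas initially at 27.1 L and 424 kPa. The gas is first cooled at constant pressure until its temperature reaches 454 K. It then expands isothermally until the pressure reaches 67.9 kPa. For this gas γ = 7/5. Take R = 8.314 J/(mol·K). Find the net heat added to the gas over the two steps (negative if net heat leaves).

T₁ = P₁V₁/(nR) = 424×27.1/(1.64×8.314) = 843 K.
Step 1 — Isobaric: P stays 424 kPa; V/T = const ⇒ T₂ = 454 K, V₂ = 14.6 L.
W = PΔV = 424×(14.6−27.1) kPa·L = -5300 J.
ΔU = nCvΔT = 1.64×20.8×(454−843) = -13300 J.
Q = ΔU + W = nCpΔT = -18600 J.
State after step 1: P = 424 kPa, V = 14.6 L, T = 454 K.
Step 2 — Isothermal: T stays 454 K; PV = const ⇒ V₂ = 91.2 L, P₂ = 67.9 kPa.
ΔU = 0 (ideal gas, T constant).
W = nRT ln(V₂/V₁) = 1.64×8.314×454×ln(6.24) = 11300 J.
Q = ΔU + W = 11300 J.
Net over both steps: W = 6040 J, Q = -7210 J, ΔU = -13300 J.

-7210 J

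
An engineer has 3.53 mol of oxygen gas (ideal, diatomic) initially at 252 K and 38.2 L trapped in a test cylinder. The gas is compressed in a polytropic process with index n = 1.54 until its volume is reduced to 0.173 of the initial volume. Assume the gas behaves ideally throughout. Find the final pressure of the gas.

P₁ = nRT₁/V₁ = 3.53×8.314×252/38.2 = 194 kPa.
Polytropic n=1.54: T₂ = T₁(V₁/V₂)^(n−1) = 252×(5.78)^0.54 = 650 K; P₂ = P₁(V₁/V₂)^n = 2890 kPa.

2890 kPa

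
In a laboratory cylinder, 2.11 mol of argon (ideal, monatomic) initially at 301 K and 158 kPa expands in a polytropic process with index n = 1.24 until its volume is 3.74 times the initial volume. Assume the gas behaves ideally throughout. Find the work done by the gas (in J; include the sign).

5970 J

V₁ = nRT₁/P₁ = 2.11×8.314×301/158 = 33.4 L.
Polytropic n=1.24: T₂ = T₁(V₁/V₂)^(n−1) = 301×(0.267)^0.24 = 219 K; P₂ = P₁(V₁/V₂)^n = 30.8 kPa.
W = (P₁V₁−P₂V₂)/(n−1) = (158×33.4−30.8×125)/0.24 = 5970 J.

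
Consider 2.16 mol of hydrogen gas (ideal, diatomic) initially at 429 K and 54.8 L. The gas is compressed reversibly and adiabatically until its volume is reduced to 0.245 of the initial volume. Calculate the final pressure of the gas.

1010 kPa

P₁ = nRT₁/V₁ = 2.16×8.314×429/54.8 = 141 kPa.
Adiabatic: TV^(γ−1) = const ⇒ T₂ = 429×(4.08)^0.400 = 753 K; PV^γ = const ⇒ P₂ = 1010 kPa.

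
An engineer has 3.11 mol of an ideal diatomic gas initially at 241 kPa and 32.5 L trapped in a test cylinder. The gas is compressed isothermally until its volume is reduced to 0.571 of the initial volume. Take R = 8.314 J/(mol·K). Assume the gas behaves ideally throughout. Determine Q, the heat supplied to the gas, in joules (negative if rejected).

-4390 J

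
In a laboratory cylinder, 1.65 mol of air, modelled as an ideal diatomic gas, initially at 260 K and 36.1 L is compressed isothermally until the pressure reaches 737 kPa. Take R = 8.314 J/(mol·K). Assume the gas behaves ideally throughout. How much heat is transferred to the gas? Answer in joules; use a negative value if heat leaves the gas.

P₁ = nRT₁/V₁ = 1.65×8.314×260/36.1 = 98.8 kPa.
Isothermal: T stays 260 K; PV = const ⇒ V₂ = 4.84 L, P₂ = 737 kPa.
ΔU = 0 (ideal gas, T constant).
W = nRT ln(V₂/V₁) = 1.65×8.314×260×ln(0.134) = -7170 J.
Q = ΔU + W = -7170 J.

-7170 J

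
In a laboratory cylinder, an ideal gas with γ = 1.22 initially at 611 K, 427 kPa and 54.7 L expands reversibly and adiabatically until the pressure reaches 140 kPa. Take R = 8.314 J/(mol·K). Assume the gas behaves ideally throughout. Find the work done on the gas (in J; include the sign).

n = P₁V₁/(RT₁) = 427×54.7/(8.314×611) = 4.60 mol.
Adiabatic: T₂/T₁ = (P₂/P₁)^((γ−1)/γ) ⇒ T₂ = 611×(0.328)^0.180 = 500 K; V₂ = 136 L.
ΔU = nCvΔT = 4.60×37.8×(500−611) = -19300 J.
Q = 0 for an adiabatic process, so W = −ΔU = 19300 J.
Work done on the gas = −W_by = -19300 J.

-19300 J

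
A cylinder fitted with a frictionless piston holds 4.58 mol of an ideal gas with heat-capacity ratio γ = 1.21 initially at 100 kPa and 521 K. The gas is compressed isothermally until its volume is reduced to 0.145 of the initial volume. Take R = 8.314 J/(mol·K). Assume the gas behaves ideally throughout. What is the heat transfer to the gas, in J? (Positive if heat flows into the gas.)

V₁ = nRT₁/P₁ = 4.58×8.314×521/100 = 198 L.
Isothermal: T stays 521 K; PV = const ⇒ V₂ = 28.8 L, P₂ = 690 kPa.
ΔU = 0 (ideal gas, T constant).
W = nRT ln(V₂/V₁) = 4.58×8.314×521×ln(0.145) = -38300 J.
Q = ΔU + W = -38300 J.

-38300 J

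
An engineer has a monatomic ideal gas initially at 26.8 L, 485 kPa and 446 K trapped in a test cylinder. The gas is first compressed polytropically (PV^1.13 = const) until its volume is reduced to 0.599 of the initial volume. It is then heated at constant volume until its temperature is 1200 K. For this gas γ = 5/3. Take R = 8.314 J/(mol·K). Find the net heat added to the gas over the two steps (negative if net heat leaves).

26100 J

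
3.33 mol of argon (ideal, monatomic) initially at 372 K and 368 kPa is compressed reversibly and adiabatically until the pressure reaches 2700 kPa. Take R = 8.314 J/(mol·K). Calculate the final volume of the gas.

V₁ = nRT₁/P₁ = 3.33×8.314×372/368 = 28.0 L.
Adiabatic: T₂/T₁ = (P₂/P₁)^((γ−1)/γ) ⇒ T₂ = 372×(7.34)^0.400 = 826 K; V₂ = 8.47 L.

8.47 L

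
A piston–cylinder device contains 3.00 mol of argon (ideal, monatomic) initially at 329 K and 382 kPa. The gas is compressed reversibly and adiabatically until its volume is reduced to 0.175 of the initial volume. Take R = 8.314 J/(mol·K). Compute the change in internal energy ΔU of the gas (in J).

V₁ = nRT₁/P₁ = 3.00×8.314×329/382 = 21.5 L.
Adiabatic: TV^(γ−1) = const ⇒ T₂ = 329×(5.71)^0.667 = 1050 K; PV^γ = const ⇒ P₂ = 6980 kPa.
For an ideal gas ΔU = nCvΔT with Cv = (3/2)R = 12.5 J/(mol·K).
ΔU = 3.00×12.5×(1050−329) = 27000 J.

27000 J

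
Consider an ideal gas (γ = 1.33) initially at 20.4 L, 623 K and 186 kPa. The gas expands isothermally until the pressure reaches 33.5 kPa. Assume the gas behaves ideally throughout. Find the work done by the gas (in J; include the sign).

6500 J

n = P₁V₁/(RT₁) = 186×20.4/(8.314×623) = 0.733 mol.
Isothermal: T stays 623 K; PV = const ⇒ V₂ = 113 L, P₂ = 33.5 kPa.
W = nRT ln(V₂/V₁) = 0.733×8.314×623×ln(5.55) = 6500 J.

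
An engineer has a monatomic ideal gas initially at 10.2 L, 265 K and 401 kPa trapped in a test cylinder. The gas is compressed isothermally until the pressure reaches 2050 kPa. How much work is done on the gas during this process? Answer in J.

6670 J

n = P₁V₁/(RT₁) = 401×10.2/(8.314×265) = 1.86 mol.
Isothermal: T stays 265 K; PV = const ⇒ V₂ = 2.00 L, P₂ = 2050 kPa.
W = nRT ln(V₂/V₁) = 1.86×8.314×265×ln(0.196) = -6670 J.
Work done on the gas = −W_by = 6670 J.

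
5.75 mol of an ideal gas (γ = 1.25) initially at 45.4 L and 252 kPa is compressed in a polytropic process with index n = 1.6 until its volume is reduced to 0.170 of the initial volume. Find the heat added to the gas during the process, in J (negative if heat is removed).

T₁ = P₁V₁/(nR) = 252×45.4/(5.75×8.314) = 239 K.
Polytropic n=1.6: T₂ = T₁(V₁/V₂)^(n−1) = 239×(5.88)^0.60 = 693 K; P₂ = P₁(V₁/V₂)^n = 4290 kPa.
W = (P₁V₁−P₂V₂)/(n−1) = (252×45.4−4290×7.72)/0.60 = -36100 J.
ΔU = nCvΔT = 5.75×33.3×(693−239) = 86700 J.
Q = ΔU + W = 50600 J.

50600 J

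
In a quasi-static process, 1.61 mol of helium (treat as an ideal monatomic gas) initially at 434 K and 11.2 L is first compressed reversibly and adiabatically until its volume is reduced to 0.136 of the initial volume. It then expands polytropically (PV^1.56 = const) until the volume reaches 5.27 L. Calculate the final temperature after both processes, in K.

819 K

P₁ = nRT₁/V₁ = 1.61×8.314×434/11.2 = 519 kPa.
Step 1 — Adiabatic: TV^(γ−1) = const ⇒ T₂ = 434×(7.35)^0.667 = 1640 K; PV^γ = const ⇒ P₂ = 14400 kPa.
ΔU = nCvΔT = 1.61×12.5×(1640−434) = 24200 J.
Q = 0 for an adiabatic process, so W = −ΔU = -24200 J.
State after step 1: P = 14400 kPa, V = 1.52 L, T = 1640 K.
Step 2 — Polytropic n=1.56: T₂ = T₁(V₁/V₂)^(n−1) = 1640×(0.289)^0.56 = 819 K; P₂ = P₁(V₁/V₂)^n = 2080 kPa.
W = (P₁V₁−P₂V₂)/(n−1) = (14400×1.52−2080×5.27)/0.56 = 19700 J.
ΔU = nCvΔT = 1.61×12.5×(819−1640) = -16500 J.
Q = ΔU + W = 3140 J.
Net over both steps: W = -4590 J, Q = 3140 J, ΔU = 7730 J.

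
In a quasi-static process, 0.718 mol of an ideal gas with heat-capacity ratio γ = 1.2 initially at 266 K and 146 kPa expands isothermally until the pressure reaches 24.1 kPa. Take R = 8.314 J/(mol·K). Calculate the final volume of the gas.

65.9 L

V₁ = nRT₁/P₁ = 0.718×8.314×266/146 = 10.9 L.
Isothermal: T stays 266 K; PV = const ⇒ V₂ = 65.9 L, P₂ = 24.1 kPa.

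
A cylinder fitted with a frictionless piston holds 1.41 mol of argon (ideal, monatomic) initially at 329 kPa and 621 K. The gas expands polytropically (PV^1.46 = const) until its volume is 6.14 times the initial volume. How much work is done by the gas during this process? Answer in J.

8960 J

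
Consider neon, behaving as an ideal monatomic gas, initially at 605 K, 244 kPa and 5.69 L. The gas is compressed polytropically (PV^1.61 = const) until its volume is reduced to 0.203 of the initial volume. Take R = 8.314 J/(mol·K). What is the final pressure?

3180 kPa

Polytropic n=1.61: T₂ = T₁(V₁/V₂)^(n−1) = 605×(4.93)^0.61 = 1600 K; P₂ = P₁(V₁/V₂)^n = 3180 kPa.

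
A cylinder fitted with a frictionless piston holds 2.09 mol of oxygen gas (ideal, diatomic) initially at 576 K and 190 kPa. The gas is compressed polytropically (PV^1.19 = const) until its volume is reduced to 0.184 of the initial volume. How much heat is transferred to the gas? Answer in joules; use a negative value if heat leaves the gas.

-10500 J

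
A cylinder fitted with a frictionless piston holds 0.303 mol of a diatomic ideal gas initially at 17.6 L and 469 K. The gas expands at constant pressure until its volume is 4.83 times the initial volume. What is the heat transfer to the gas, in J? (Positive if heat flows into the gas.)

15800 J

P₁ = nRT₁/V₁ = 0.303×8.314×469/17.6 = 67.1 kPa.
Isobaric: P stays 67.1 kPa; V/T = const ⇒ T₂ = 2270 K, V₂ = 85.0 L.
W = PΔV = 67.1×(85.0−17.6) kPa·L = 4530 J.
ΔU = nCvΔT = 0.303×20.8×(2270−469) = 11300 J.
Q = ΔU + W = nCpΔT = 15800 J.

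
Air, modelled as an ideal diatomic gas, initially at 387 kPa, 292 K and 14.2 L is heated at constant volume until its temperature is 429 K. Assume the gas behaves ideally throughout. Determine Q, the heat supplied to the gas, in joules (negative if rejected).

n = P₁V₁/(RT₁) = 387×14.2/(8.314×292) = 2.26 mol.
Isochoric: V stays 14.2 L; P/T = const ⇒ T₂ = 429 K, P₂ = 569 kPa.
W = 0 (no volume change).
ΔU = nCvΔT = 2.26×20.8×(429−292) = 6450 J.
Q = ΔU = 6450 J.

6450 J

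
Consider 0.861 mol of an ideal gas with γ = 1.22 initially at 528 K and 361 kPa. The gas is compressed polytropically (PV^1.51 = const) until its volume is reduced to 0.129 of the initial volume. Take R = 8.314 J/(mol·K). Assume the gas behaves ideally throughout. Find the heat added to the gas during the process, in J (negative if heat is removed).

V₁ = nRT₁/P₁ = 0.861×8.314×528/361 = 10.5 L.
Polytropic n=1.51: T₂ = T₁(V₁/V₂)^(n−1) = 528×(7.75)^0.51 = 1500 K; P₂ = P₁(V₁/V₂)^n = 7950 kPa.
W = (P₁V₁−P₂V₂)/(n−1) = (361×10.5−7950×1.35)/0.51 = -13600 J.
ΔU = nCvΔT = 0.861×37.8×(1500−528) = 31600 J.
Q = ΔU + W = 18000 J.

18000 J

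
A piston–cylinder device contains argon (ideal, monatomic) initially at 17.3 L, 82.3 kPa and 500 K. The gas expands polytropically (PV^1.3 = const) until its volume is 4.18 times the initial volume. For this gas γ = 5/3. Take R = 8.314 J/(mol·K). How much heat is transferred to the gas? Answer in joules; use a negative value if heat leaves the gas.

911 J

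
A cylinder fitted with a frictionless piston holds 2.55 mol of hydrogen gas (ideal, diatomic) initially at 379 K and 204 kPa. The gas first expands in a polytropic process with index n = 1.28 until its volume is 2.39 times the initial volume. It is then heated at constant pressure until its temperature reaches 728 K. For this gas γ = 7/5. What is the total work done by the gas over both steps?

15400 J

V₁ = nRT₁/P₁ = 2.55×8.314×379/204 = 39.4 L.
Step 1 — Polytropic n=1.28: T₂ = T₁(V₁/V₂)^(n−1) = 379×(0.418)^0.28 = 297 K; P₂ = P₁(V₁/V₂)^n = 66.9 kPa.
W = (P₁V₁−P₂V₂)/(n−1) = (204×39.4−66.9×94.1)/0.28 = 6210 J.
ΔU = nCvΔT = 2.55×20.8×(297−379) = -4350 J.
Q = ΔU + W = 1860 J.
State after step 1: P = 66.9 kPa, V = 94.1 L, T = 297 K.
Step 2 — Isobaric: P stays 66.9 kPa; V/T = const ⇒ T₂ = 728 K, V₂ = 231 L.
W = PΔV = 66.9×(231−94.1) kPa·L = 9140 J.
ΔU = nCvΔT = 2.55×20.8×(728−297) = 22800 J.
Q = ΔU + W = nCpΔT = 32000 J.
Net over both steps: W = 15400 J, Q = 33800 J, ΔU = 18500 J.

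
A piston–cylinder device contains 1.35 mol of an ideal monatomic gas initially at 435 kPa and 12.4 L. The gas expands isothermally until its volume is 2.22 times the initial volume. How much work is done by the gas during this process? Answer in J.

4300 J

T₁ = P₁V₁/(nR) = 435×12.4/(1.35×8.314) = 481 K.
Isothermal: T stays 481 K; PV = const ⇒ V₂ = 27.5 L, P₂ = 196 kPa.
W = nRT ln(V₂/V₁) = 1.35×8.314×481×ln(2.22) = 4300 J.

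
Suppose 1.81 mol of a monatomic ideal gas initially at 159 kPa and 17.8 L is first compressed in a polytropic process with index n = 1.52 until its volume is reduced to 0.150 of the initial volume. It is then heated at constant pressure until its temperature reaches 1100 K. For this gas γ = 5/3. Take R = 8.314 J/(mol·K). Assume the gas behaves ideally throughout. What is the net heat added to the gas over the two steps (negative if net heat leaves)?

20400 J

T₁ = P₁V₁/(nR) = 159×17.8/(1.81×8.314) = 188 K.
Step 1 — Polytropic n=1.52: T₂ = T₁(V₁/V₂)^(n−1) = 188×(6.67)^0.52 = 504 K; P₂ = P₁(V₁/V₂)^n = 2840 kPa.
W = (P₁V₁−P₂V₂)/(n−1) = (159×17.8−2840×2.67)/0.52 = -9150 J.
ΔU = nCvΔT = 1.81×12.5×(504−188) = 7140 J.
Q = ΔU + W = -2010 J.
State after step 1: P = 2840 kPa, V = 2.67 L, T = 504 K.
Step 2 — Isobaric: P stays 2840 kPa; V/T = const ⇒ T₂ = 1100 K, V₂ = 5.82 L.
W = PΔV = 2840×(5.82−2.67) kPa·L = 8960 J.
ΔU = nCvΔT = 1.81×12.5×(1100−504) = 13400 J.
Q = ΔU + W = nCpΔT = 22400 J.
Net over both steps: W = -191 J, Q = 20400 J, ΔU = 20600 J.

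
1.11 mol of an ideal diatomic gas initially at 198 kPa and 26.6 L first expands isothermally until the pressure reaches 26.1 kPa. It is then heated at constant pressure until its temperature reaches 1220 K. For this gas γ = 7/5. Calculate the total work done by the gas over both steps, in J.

16700 J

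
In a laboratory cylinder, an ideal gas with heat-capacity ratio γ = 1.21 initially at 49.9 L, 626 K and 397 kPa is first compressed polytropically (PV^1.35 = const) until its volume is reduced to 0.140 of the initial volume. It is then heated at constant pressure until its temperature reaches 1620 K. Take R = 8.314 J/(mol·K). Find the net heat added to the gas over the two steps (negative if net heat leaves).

n = P₁V₁/(RT₁) = 397×49.9/(8.314×626) = 3.81 mol.
Step 1 — Polytropic n=1.35: T₂ = T₁(V₁/V₂)^(n−1) = 626×(7.14)^0.35 = 1250 K; P₂ = P₁(V₁/V₂)^n = 5640 kPa.
W = (P₁V₁−P₂V₂)/(n−1) = (397×49.9−5640×6.99)/0.35 = -56000 J.
ΔU = nCvΔT = 3.81×39.6×(1250−626) = 93400 J.
Q = ΔU + W = 37400 J.
State after step 1: P = 5640 kPa, V = 6.99 L, T = 1250 K.
Step 2 — Isobaric: P stays 5640 kPa; V/T = const ⇒ T₂ = 1620 K, V₂ = 9.08 L.
W = PΔV = 5640×(9.08−6.99) kPa·L = 11800 J.
ΔU = nCvΔT = 3.81×39.6×(1620−1250) = 56400 J.
Q = ΔU + W = nCpΔT = 68200 J.
Net over both steps: W = -44200 J, Q = 106000 J, ΔU = 150000 J.

106000 J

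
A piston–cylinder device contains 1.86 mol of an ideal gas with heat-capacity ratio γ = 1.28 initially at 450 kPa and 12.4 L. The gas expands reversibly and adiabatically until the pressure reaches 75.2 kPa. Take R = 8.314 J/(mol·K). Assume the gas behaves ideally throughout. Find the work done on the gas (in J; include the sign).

T₁ = P₁V₁/(nR) = 450×12.4/(1.86×8.314) = 361 K.
Adiabatic: T₂/T₁ = (P₂/P₁)^((γ−1)/γ) ⇒ T₂ = 361×(0.167)^0.219 = 244 K; V₂ = 50.2 L.
ΔU = nCvΔT = 1.86×29.7×(244−361) = -6450 J.
Q = 0 for an adiabatic process, so W = −ΔU = 6450 J.
Work done on the gas = −W_by = -6450 J.

-6450 J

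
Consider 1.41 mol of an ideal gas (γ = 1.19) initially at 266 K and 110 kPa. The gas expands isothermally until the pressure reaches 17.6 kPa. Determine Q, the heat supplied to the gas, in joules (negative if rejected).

V₁ = nRT₁/P₁ = 1.41×8.314×266/110 = 28.3 L.
Isothermal: T stays 266 K; PV = const ⇒ V₂ = 177 L, P₂ = 17.6 kPa.
ΔU = 0 (ideal gas, T constant).
W = nRT ln(V₂/V₁) = 1.41×8.314×266×ln(6.25) = 5710 J.
Q = ΔU + W = 5710 J.

5710 J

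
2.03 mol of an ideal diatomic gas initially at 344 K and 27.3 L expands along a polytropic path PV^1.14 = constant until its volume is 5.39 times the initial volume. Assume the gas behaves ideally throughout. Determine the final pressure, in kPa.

P₁ = nRT₁/V₁ = 2.03×8.314×344/27.3 = 213 kPa.
Polytropic n=1.14: T₂ = T₁(V₁/V₂)^(n−1) = 344×(0.186)^0.14 = 272 K; P₂ = P₁(V₁/V₂)^n = 31.2 kPa.

31.2 kPa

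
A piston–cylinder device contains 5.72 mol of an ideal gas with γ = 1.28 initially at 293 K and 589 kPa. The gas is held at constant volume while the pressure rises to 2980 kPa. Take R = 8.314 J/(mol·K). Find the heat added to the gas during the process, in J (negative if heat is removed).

202000 J

V₁ = nRT₁/P₁ = 5.72×8.314×293/589 = 23.7 L.
Isochoric: V stays 23.7 L; P/T = const ⇒ T₂ = 1480 K, P₂ = 2980 kPa.
W = 0 (no volume change).
ΔU = nCvΔT = 5.72×29.7×(1480−293) = 202000 J.
Q = ΔU = 202000 J.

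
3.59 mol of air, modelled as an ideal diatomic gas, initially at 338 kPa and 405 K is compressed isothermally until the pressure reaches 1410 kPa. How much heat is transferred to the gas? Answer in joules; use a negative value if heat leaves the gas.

V₁ = nRT₁/P₁ = 3.59×8.314×405/338 = 35.8 L.
Isothermal: T stays 405 K; PV = const ⇒ V₂ = 8.57 L, P₂ = 1410 kPa.
ΔU = 0 (ideal gas, T constant).
W = nRT ln(V₂/V₁) = 3.59×8.314×405×ln(0.240) = -17300 J.
Q = ΔU + W = -17300 J.

-17300 J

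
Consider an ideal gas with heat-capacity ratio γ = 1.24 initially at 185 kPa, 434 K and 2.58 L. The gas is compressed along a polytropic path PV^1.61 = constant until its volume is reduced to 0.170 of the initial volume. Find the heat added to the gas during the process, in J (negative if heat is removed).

2350 J

n = P₁V₁/(RT₁) = 185×2.58/(8.314×434) = 0.132 mol.
Polytropic n=1.61: T₂ = T₁(V₁/V₂)^(n−1) = 434×(5.88)^0.61 = 1280 K; P₂ = P₁(V₁/V₂)^n = 3210 kPa.
W = (P₁V₁−P₂V₂)/(n−1) = (185×2.58−3210×0.439)/0.61 = -1520 J.
ΔU = nCvΔT = 0.132×34.6×(1280−434) = 3870 J.
Q = ΔU + W = 2350 J.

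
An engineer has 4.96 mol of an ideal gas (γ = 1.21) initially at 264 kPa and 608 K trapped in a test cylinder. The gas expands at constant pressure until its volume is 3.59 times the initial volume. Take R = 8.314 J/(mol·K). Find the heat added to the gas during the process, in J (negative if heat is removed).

374000 J

V₁ = nRT₁/P₁ = 4.96×8.314×608/264 = 95.0 L.
Isobaric: P stays 264 kPa; V/T = const ⇒ T₂ = 2180 K, V₂ = 341 L.
W = PΔV = 264×(341−95.0) kPa·L = 64900 J.
ΔU = nCvΔT = 4.96×39.6×(2180−608) = 309000 J.
Q = ΔU + W = nCpΔT = 374000 J.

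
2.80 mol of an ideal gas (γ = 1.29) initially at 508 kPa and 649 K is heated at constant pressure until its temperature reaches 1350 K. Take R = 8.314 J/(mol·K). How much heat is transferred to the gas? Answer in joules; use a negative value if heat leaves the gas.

V₁ = nRT₁/P₁ = 2.80×8.314×649/508 = 29.7 L.
Isobaric: P stays 508 kPa; V/T = const ⇒ T₂ = 1350 K, V₂ = 61.9 L.
W = PΔV = 508×(61.9−29.7) kPa·L = 16300 J.
ΔU = nCvΔT = 2.80×28.7×(1350−649) = 56300 J.
Q = ΔU + W = nCpΔT = 72600 J.

72600 J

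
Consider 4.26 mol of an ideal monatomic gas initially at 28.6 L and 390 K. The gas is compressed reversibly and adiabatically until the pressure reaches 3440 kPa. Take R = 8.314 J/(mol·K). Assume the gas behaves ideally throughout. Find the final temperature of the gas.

P₁ = nRT₁/V₁ = 4.26×8.314×390/28.6 = 483 kPa.
Adiabatic: T₂/T₁ = (P₂/P₁)^((γ−1)/γ) ⇒ T₂ = 390×(7.12)^0.400 = 855 K; V₂ = 8.81 L.

855 K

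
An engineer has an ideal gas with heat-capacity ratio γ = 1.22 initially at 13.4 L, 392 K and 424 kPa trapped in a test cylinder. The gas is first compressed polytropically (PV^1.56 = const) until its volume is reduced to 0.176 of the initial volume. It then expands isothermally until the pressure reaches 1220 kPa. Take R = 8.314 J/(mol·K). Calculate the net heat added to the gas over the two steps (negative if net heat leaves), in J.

50700 J

n = P₁V₁/(RT₁) = 424×13.4/(8.314×392) = 1.74 mol.
Step 1 — Polytropic n=1.56: T₂ = T₁(V₁/V₂)^(n−1) = 392×(5.68)^0.56 = 1040 K; P₂ = P₁(V₁/V₂)^n = 6370 kPa.
W = (P₁V₁−P₂V₂)/(n−1) = (424×13.4−6370×2.36)/0.56 = -16700 J.
ΔU = nCvΔT = 1.74×37.8×(1040−392) = 42500 J.
Q = ΔU + W = 25800 J.
State after step 1: P = 6370 kPa, V = 2.36 L, T = 1040 K.
Step 2 — Isothermal: T stays 1040 K; PV = const ⇒ V₂ = 12.3 L, P₂ = 1220 kPa.
ΔU = 0 (ideal gas, T constant).
W = nRT ln(V₂/V₁) = 1.74×8.314×1040×ln(5.22) = 24900 J.
Q = ΔU + W = 24900 J.
Net over both steps: W = 8150 J, Q = 50700 J, ΔU = 42500 J.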